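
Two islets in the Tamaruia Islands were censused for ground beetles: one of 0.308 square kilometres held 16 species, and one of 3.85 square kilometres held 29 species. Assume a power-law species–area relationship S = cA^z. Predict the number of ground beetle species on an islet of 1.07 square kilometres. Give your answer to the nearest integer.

z = ln(29/16) / ln(3.85/0.308) = 0.5947 / 2.5257 = 0.2355
c = 16 / 0.308^0.2355 = 16 / 0.7578 = 21.11
S₃ = 21.11 × 1.07^0.2355 = 21.11 × 1.016 ≈ 21.45

21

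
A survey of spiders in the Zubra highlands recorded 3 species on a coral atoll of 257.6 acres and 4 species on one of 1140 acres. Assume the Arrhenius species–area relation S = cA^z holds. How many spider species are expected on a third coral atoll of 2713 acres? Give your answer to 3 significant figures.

z = ln(4/3) / ln(1140/257.6) = 0.2877 / 1.4874 = 0.1934
c = 3 / 257.6^0.1934 = 3 / 2.926 = 1.025
S₃ = 1.025 × 2713^0.1934 = 1.025 × 4.614 ≈ 4.73

4.73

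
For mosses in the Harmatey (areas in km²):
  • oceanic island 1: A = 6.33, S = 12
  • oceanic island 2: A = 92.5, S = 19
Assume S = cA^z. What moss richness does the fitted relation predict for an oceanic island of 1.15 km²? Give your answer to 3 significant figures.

8.96

z = ln(19/12) / ln(92.5/6.33) = 0.4595 / 2.6819 = 0.1713
c = 12 / 6.33^0.1713 = 12 / 1.372 = 8.747
S₃ = 8.747 × 1.15^0.1713 = 8.747 × 1.024 ≈ 8.959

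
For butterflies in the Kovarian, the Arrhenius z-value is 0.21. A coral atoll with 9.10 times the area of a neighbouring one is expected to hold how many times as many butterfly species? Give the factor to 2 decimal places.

1.59

S₂/S₁ = (A₂/A₁)^z = 9.1^0.21
ln(S₂/S₁) = 0.21 × ln 9.1 = 0.21 × 2.2083 = 0.4637
S₂/S₁ = e^0.4637 ≈ 1.59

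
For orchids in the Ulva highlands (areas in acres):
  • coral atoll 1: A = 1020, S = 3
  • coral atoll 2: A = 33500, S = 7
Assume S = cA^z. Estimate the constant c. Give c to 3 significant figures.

z = ln(S₂/S₁) / ln(A₂/A₁) = ln(7/3) / ln(33500/1020) = 0.8473 / 3.4917 = 0.2427
c = S₁ / A₁^z = 3 / 1020^0.2427 = 3 / 5.371 = 0.5585

0.559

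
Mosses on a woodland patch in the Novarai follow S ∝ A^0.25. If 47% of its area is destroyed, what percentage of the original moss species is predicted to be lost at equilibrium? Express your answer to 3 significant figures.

S_new/S_old = (A_new/A_old)^z = 0.53^0.25
= exp(0.25 × ln 0.53) = exp(0.25 × -0.6349) = exp(-0.1587) ≈ 0.8532
Fraction lost = 1 − 0.8532 = 0.1468

14.7%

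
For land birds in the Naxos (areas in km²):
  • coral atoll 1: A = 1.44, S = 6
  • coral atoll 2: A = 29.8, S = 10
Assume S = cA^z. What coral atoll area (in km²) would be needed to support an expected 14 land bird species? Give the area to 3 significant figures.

z = ln(10/6) / ln(29.8/1.44) = 0.5108 / 3.0299 = 0.1686
c = 6 / 1.44^0.1686 = 6 / 1.063 = 5.642
A = (14/5.642)^(1/0.1686) ⇒ ln A = ln(2.481)/0.1686 = 5.3902
A = e^5.3902 ≈ 219.3 km²

219 km²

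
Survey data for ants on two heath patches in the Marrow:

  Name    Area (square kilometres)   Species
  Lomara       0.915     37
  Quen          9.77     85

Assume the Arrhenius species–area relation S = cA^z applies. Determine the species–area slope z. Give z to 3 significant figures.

0.351

Taking logs: ln S = ln c + z ln A, so z = (ln S₂ − ln S₁)/(ln A₂ − ln A₁).
z = ln(85/37) / ln(9.77/0.915) = ln(2.297) / ln(10.68) = 0.8317 / 2.3681 = 0.3512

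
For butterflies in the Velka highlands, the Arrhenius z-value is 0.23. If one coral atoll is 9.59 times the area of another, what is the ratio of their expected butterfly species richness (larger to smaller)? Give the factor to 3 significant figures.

1.68

S₂/S₁ = (A₂/A₁)^z = 9.59^0.23
ln(S₂/S₁) = 0.23 × ln 9.59 = 0.23 × 2.2607 = 0.5200
S₂/S₁ = e^0.5200 ≈ 1.682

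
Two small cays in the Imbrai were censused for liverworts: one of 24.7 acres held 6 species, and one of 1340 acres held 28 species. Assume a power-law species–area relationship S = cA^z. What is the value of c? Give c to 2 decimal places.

1.74

z = ln(S₂/S₁) / ln(A₂/A₁) = ln(28/6) / ln(1340/24.7) = 1.5404 / 3.9936 = 0.3857
c = S₁ / A₁^z = 6 / 24.7^0.3857 = 6 / 3.445 = 1.742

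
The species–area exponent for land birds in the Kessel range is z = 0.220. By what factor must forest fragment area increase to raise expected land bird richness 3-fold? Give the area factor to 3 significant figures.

(A₂/A₁)^0.22 = 3, so A₂/A₁ = 3^(1/0.22) = 3^4.545
ln(A₂/A₁) = ln 3 / 0.22 = 1.0986 / 0.22 = 4.9937
A₂/A₁ = e^4.9937 ≈ 147.5

147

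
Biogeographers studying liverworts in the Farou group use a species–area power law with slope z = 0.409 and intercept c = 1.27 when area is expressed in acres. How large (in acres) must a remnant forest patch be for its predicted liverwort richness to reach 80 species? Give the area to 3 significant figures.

80 = 1.27 × A^0.409  ⇒  A^0.409 = 80/1.27 = 62.99
ln A = ln(62.99) / 0.409 = 4.1430 / 0.409 = 10.1296
A = e^10.1296 ≈ 25075 acres

25100 acres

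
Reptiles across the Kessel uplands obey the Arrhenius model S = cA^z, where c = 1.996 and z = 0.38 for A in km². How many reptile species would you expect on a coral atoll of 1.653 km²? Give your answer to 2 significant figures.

2.4

S = 1.996 × 1.653^0.38
ln S = ln 1.996 + 0.38 × ln 1.653 = 0.6911 + 0.38 × 0.5026 = 0.8821
S = e^0.8821 ≈ 2.416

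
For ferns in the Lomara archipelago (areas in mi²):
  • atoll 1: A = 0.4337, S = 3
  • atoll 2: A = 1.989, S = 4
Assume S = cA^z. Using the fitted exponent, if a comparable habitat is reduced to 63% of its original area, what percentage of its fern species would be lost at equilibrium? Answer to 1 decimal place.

8.4%

z = ln(4/3) / ln(1.989/0.4337) = 0.2877 / 1.5230 = 0.1889
S_new/S_old = (A_new/A_old)^z = 0.63^0.1889 = exp(0.1889 × -0.4620) = 0.9164
Fraction lost = 1 − 0.9164 = 0.08357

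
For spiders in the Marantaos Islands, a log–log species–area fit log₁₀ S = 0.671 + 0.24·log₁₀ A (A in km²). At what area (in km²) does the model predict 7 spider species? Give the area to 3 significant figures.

5.31 km²

7 = 4.688 × A^0.24  ⇒  A^0.24 = 7/4.688 = 1.493
ln A = ln(1.493) / 0.24 = 0.4009 / 0.24 = 1.6703
A = e^1.6703 ≈ 5.314 km²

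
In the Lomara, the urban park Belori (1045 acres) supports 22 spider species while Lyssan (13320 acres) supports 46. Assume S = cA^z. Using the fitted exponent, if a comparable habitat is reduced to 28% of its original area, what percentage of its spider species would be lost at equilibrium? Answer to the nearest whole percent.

z = ln(46/22) / ln(13320/1045) = 0.7376 / 2.5452 = 0.2898
S_new/S_old = (A_new/A_old)^z = 0.28^0.2898 = exp(0.2898 × -1.2730) = 0.6915
Fraction lost = 1 − 0.6915 = 0.3085

31%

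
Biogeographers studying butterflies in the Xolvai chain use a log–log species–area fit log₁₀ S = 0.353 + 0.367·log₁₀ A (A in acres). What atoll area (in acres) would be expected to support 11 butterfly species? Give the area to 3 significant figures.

75.1 acres

11 = 2.254 × A^0.367  ⇒  A^0.367 = 11/2.254 = 4.88
ln A = ln(4.88) / 0.367 = 1.5851 / 0.367 = 4.3190
A = e^4.3190 ≈ 75.12 acres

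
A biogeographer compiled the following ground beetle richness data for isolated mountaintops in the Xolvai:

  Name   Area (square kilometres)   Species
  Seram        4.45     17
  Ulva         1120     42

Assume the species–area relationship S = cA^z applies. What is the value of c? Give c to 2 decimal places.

z = ln(S₂/S₁) / ln(A₂/A₁) = ln(42/17) / ln(1120/4.45) = 0.9045 / 5.5282 = 0.1636
c = S₁ / A₁^z = 17 / 4.45^0.1636 = 17 / 1.277 = 13.32

13.32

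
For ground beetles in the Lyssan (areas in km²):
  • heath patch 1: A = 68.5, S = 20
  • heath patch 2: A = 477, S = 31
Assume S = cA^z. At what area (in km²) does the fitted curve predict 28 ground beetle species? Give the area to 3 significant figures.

z = ln(31/20) / ln(477/68.5) = 0.4383 / 1.9407 = 0.2258
c = 20 / 68.5^0.2258 = 20 / 2.597 = 7.7
A = (28/7.7)^(1/0.2258) ⇒ ln A = ln(3.636)/0.2258 = 5.7168
A = e^5.7168 ≈ 303.9 km²

304 km²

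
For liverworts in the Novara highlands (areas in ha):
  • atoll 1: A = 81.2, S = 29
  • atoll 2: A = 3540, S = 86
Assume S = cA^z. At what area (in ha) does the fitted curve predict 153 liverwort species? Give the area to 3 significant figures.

z = ln(86/29) / ln(3540/81.2) = 1.0871 / 3.7750 = 0.2880
c = 29 / 81.2^0.2880 = 29 / 3.547 = 8.176
A = (153/8.176)^(1/0.2880) ⇒ ln A = ln(18.71)/0.2880 = 10.1725
A = e^10.1725 ≈ 26172 ha

26200 ha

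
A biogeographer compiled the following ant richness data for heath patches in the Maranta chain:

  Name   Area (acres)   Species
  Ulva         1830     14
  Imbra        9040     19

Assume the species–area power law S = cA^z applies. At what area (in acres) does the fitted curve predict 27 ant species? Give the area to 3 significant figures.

z = ln(19/14) / ln(9040/1830) = 0.3054 / 1.5973 = 0.1912
c = 14 / 1830^0.1912 = 14 / 4.205 = 3.33
A = (27/3.33)^(1/0.1912) ⇒ ln A = ln(8.109)/0.1912 = 10.9475
A = e^10.9475 ≈ 56809 acres

56800 acres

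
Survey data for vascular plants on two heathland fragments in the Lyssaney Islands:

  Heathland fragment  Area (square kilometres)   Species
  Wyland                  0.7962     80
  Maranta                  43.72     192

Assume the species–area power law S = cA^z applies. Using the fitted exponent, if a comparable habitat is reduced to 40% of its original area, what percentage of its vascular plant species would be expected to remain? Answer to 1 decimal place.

z = ln(192/80) / ln(43.72/0.7962) = 0.8755 / 4.0057 = 0.2186
S_new/S_old = (A_new/A_old)^z = 0.4^0.2186 = exp(0.2186 × -0.9163) = 0.8185

81.9%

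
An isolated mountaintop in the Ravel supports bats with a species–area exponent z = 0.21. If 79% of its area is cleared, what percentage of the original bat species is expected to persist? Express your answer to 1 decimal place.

72.1%

S_new/S_old = (A_new/A_old)^z = 0.21^0.21
= exp(0.21 × ln 0.21) = exp(0.21 × -1.5606) = exp(-0.3277) ≈ 0.7206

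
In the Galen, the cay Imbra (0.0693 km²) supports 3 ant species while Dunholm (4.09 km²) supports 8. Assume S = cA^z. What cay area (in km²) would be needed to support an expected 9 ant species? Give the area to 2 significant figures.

6.7 km²

z = ln(8/3) / ln(4.09/0.0693) = 0.9808 / 4.0779 = 0.2405
c = 3 / 0.0693^0.2405 = 3 / 0.5262 = 5.701
A = (9/5.701)^(1/0.2405) ⇒ ln A = ln(1.579)/0.2405 = 1.8982
A = e^1.8982 ≈ 6.674 km²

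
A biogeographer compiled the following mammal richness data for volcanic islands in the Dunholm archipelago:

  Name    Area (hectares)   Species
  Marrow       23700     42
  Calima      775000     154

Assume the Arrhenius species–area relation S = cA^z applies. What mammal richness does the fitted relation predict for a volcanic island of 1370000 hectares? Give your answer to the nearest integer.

190

z = ln(154/42) / ln(775000/23700) = 1.2993 / 3.4874 = 0.3726
c = 42 / 23700^0.3726 = 42 / 42.65 = 0.9848
S₃ = 0.9848 × 1370000^0.3726 = 0.9848 × 193.3 ≈ 190.4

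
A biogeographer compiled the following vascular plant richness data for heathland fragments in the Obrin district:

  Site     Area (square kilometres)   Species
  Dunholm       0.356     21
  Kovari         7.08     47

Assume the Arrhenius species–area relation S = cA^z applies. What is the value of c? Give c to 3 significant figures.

z = ln(S₂/S₁) / ln(A₂/A₁) = ln(47/21) / ln(7.08/0.356) = 0.8056 / 2.9901 = 0.2694
c = S₁ / A₁^z = 21 / 0.356^0.2694 = 21 / 0.7571 = 27.74

27.7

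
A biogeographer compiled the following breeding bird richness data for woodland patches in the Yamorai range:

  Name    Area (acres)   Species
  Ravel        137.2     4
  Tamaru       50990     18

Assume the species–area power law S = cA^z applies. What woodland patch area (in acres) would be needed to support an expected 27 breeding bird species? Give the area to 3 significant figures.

251000 acres

z = ln(18/4) / ln(50990/137.2) = 1.5041 / 5.9179 = 0.2542
c = 4 / 137.2^0.2542 = 4 / 3.493 = 1.145
A = (27/1.145)^(1/0.2542) ⇒ ln A = ln(23.58)/0.2542 = 12.4347
A = e^12.4347 ≈ 251382 acres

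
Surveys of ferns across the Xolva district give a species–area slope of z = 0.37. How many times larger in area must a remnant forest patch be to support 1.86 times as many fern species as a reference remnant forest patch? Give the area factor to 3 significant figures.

5.35

(A₂/A₁)^0.37 = 1.86, so A₂/A₁ = 1.86^(1/0.37) = 1.86^2.703
ln(A₂/A₁) = ln 1.86 / 0.37 = 0.6206 / 0.37 = 1.6772
A₂/A₁ = e^1.6772 ≈ 5.351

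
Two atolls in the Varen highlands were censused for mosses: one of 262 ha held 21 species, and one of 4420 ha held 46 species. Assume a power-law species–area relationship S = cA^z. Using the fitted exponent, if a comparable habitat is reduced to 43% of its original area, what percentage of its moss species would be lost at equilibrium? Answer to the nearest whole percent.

z = ln(46/21) / ln(4420/262) = 0.7841 / 2.8256 = 0.2775
S_new/S_old = (A_new/A_old)^z = 0.43^0.2775 = exp(0.2775 × -0.8440) = 0.7912
Fraction lost = 1 − 0.7912 = 0.2088

21%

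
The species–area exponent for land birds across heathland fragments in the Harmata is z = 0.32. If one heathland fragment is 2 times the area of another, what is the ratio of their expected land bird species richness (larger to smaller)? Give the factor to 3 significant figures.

S₂/S₁ = (A₂/A₁)^z = 2^0.32
ln(S₂/S₁) = 0.32 × ln 2 = 0.32 × 0.6931 = 0.2218
S₂/S₁ = e^0.2218 ≈ 1.248

1.25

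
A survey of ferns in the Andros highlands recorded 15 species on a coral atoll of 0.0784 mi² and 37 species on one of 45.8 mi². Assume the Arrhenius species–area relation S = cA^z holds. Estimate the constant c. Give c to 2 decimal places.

z = ln(S₂/S₁) / ln(A₂/A₁) = ln(37/15) / ln(45.8/0.0784) = 0.9029 / 6.3702 = 0.1417
c = S₁ / A₁^z = 15 / 0.0784^0.1417 = 15 / 0.6971 = 21.52

21.52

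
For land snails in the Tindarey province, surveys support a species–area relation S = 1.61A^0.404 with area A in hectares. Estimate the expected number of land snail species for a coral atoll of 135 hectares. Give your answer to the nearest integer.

12

S = 1.61 × 135^0.404 = 1.61 × 7.255 ≈ 11.68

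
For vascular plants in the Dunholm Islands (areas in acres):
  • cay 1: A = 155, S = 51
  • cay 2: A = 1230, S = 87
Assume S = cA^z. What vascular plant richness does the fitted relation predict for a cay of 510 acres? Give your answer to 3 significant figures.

z = ln(87/51) / ln(1230/155) = 0.5341 / 2.0713 = 0.2578
c = 51 / 155^0.2578 = 51 / 3.671 = 13.89
S₃ = 13.89 × 510^0.2578 = 13.89 × 4.99 ≈ 69.33

69.3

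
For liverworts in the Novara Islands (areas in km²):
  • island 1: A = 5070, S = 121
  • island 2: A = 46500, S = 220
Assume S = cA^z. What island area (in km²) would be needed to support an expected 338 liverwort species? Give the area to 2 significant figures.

230000 km²

z = ln(220/121) / ln(46500/5070) = 0.5978 / 2.2161 = 0.2698
c = 121 / 5070^0.2698 = 121 / 9.988 = 12.11
A = (338/12.11)^(1/0.2698) ⇒ ln A = ln(27.9)/0.2698 = 12.3390
A = e^12.3390 ≈ 228436 km²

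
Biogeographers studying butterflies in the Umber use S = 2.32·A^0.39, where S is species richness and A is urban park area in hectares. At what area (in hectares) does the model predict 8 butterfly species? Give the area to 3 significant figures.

8 = 2.32 × A^0.39  ⇒  A^0.39 = 8/2.32 = 3.448
ln A = ln(3.448) / 0.39 = 1.2379 / 0.39 = 3.1740
A = e^3.1740 ≈ 23.9 hectares

23.9 hectares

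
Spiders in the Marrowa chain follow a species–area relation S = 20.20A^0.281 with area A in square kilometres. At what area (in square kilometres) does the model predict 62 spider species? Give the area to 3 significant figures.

54.1 square kilometres

62 = 20.2 × A^0.281  ⇒  A^0.281 = 62/20.2 = 3.069
ln A = ln(3.069) / 0.281 = 1.1215 / 0.281 = 3.9909
A = e^3.9909 ≈ 54.11 square kilometres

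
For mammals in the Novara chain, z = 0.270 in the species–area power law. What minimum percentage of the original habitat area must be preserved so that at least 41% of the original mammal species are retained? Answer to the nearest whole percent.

4%

Need (A_new/A_old)^0.27 = 0.41, so A_new/A_old = 0.41^(1/0.27) = 0.41^3.704
ln(A_new/A_old) = ln 0.41 / 0.27 = -0.8916 / 0.27 = -3.3022
A_new/A_old = e^-3.3022 ≈ 0.0368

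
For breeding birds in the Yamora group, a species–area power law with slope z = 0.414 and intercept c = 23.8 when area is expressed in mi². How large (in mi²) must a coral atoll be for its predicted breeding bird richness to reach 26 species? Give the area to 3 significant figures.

26 = 23.8 × A^0.414  ⇒  A^0.414 = 26/23.8 = 1.092
ln A = ln(1.092) / 0.414 = 0.0884 / 0.414 = 0.2136
A = e^0.2136 ≈ 1.238 mi²

1.24 mi²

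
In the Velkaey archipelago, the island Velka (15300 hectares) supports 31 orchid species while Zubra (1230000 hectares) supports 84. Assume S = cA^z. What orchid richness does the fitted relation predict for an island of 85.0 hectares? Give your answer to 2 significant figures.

z = ln(84/31) / ln(1230000/15300) = 0.9968 / 4.3869 = 0.2272
c = 31 / 15300^0.2272 = 31 / 8.931 = 3.471
S₃ = 3.471 × 85^0.2272 = 3.471 × 2.744 ≈ 9.526

9.5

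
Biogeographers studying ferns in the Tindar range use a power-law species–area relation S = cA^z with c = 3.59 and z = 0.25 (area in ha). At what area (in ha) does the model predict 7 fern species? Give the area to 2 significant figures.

7 = 3.59 × A^0.25  ⇒  A^0.25 = 7/3.59 = 1.95
ln A = ln(1.95) / 0.25 = 0.6678 / 0.25 = 2.6710
A = e^2.6710 ≈ 14.45 ha

14 ha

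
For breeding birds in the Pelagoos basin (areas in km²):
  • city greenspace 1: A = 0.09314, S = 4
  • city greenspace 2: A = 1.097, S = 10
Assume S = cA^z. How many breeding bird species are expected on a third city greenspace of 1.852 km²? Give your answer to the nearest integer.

z = ln(10/4) / ln(1.097/0.09314) = 0.9163 / 2.4662 = 0.3715
c = 4 / 0.09314^0.3715 = 4 / 0.414 = 9.662
S₃ = 9.662 × 1.852^0.3715 = 9.662 × 1.257 ≈ 12.15

12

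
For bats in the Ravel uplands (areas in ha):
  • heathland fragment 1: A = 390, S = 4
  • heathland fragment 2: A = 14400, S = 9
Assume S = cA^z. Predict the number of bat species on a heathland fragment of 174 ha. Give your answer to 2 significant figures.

z = ln(9/4) / ln(14400/390) = 0.8109 / 3.6088 = 0.2247
c = 4 / 390^0.2247 = 4 / 3.821 = 1.047
S₃ = 1.047 × 174^0.2247 = 1.047 × 3.188 ≈ 3.337

3.3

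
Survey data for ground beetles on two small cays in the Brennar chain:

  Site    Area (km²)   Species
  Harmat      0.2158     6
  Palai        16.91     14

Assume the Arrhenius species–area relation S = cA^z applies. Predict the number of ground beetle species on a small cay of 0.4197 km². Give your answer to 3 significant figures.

z = ln(14/6) / ln(16.91/0.2158) = 0.8473 / 4.3613 = 0.1943
c = 6 / 0.2158^0.1943 = 6 / 0.7424 = 8.082
S₃ = 8.082 × 0.4197^0.1943 = 8.082 × 0.8448 ≈ 6.828

6.83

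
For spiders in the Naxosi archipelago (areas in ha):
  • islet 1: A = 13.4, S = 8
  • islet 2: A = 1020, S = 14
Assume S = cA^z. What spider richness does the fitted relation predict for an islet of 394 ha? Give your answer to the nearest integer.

12

z = ln(14/8) / ln(1020/13.4) = 0.5596 / 4.3323 = 0.1292
c = 8 / 13.4^0.1292 = 8 / 1.398 = 5.721
S₃ = 5.721 × 394^0.1292 = 5.721 × 2.164 ≈ 12.38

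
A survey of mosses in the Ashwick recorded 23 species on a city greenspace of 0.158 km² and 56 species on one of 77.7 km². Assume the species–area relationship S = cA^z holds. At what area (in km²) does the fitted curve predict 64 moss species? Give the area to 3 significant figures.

197 km²

z = ln(56/23) / ln(77.7/0.158) = 0.8899 / 6.1980 = 0.1436
c = 23 / 0.158^0.1436 = 23 / 0.7673 = 29.98
A = (64/29.98)^(1/0.1436) ⇒ ln A = ln(2.135)/0.1436 = 5.2829
A = e^5.2829 ≈ 196.9 km²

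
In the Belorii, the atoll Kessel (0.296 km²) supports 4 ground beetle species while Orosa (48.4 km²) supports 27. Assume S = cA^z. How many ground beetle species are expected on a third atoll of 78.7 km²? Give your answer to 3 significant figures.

z = ln(27/4) / ln(48.4/0.296) = 1.9095 / 5.0969 = 0.3746
c = 4 / 0.296^0.3746 = 4 / 0.6338 = 6.312
S₃ = 6.312 × 78.7^0.3746 = 6.312 × 5.132 ≈ 32.39

32.4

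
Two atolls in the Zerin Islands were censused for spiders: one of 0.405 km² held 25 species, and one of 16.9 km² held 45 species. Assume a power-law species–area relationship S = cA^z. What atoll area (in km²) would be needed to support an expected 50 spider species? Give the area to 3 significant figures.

z = ln(45/25) / ln(16.9/0.405) = 0.5878 / 3.7312 = 0.1575
c = 25 / 0.405^0.1575 = 25 / 0.8673 = 28.83
A = (50/28.83)^(1/0.1575) ⇒ ln A = ln(1.735)/0.1575 = 3.4961
A = e^3.4961 ≈ 32.99 km²

33.0 km²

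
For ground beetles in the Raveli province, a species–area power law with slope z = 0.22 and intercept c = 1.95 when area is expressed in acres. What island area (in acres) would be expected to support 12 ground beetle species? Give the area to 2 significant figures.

12 = 1.95 × A^0.22  ⇒  A^0.22 = 12/1.95 = 6.154
ln A = ln(6.154) / 0.22 = 1.8171 / 0.22 = 8.2594
A = e^8.2594 ≈ 3864 acres

3900 acres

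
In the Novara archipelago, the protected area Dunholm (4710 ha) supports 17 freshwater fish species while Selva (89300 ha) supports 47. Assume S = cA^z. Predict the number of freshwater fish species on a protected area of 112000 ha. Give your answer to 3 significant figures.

z = ln(47/17) / ln(89300/4710) = 1.0169 / 2.9423 = 0.3456
c = 17 / 4710^0.3456 = 17 / 18.6 = 0.914
S₃ = 0.914 × 112000^0.3456 = 0.914 × 55.61 ≈ 50.83

50.8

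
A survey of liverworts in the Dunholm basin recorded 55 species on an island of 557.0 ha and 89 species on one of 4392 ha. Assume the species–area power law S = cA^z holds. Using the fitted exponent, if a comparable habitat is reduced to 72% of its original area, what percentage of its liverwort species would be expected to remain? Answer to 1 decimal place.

z = ln(89/55) / ln(4392/557) = 0.4813 / 2.0650 = 0.2331
S_new/S_old = (A_new/A_old)^z = 0.72^0.2331 = exp(0.2331 × -0.3285) = 0.9263

92.6%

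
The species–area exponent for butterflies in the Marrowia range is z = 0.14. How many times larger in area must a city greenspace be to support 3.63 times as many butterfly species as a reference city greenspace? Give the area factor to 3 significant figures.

(A₂/A₁)^0.14 = 3.63, so A₂/A₁ = 3.63^(1/0.14) = 3.63^7.143
ln(A₂/A₁) = ln 3.63 / 0.14 = 1.2892 / 0.14 = 9.2088
A₂/A₁ = e^9.2088 ≈ 9985

9980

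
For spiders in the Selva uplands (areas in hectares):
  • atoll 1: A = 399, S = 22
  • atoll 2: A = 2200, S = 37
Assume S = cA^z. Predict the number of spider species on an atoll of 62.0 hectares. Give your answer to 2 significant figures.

12

z = ln(37/22) / ln(2200/399) = 0.5199 / 1.7073 = 0.3045
c = 22 / 399^0.3045 = 22 / 6.195 = 3.551
S₃ = 3.551 × 62^0.3045 = 3.551 × 3.514 ≈ 12.48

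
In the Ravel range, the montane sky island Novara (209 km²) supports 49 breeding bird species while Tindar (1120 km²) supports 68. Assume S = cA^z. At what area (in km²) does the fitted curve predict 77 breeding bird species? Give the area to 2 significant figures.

z = ln(68/49) / ln(1120/209) = 0.3277 / 1.6787 = 0.1952
c = 49 / 209^0.1952 = 49 / 2.837 = 17.27
A = (77/17.27)^(1/0.1952) ⇒ ln A = ln(4.458)/0.1952 = 7.6579
A = e^7.6579 ≈ 2117 km²

2100 km²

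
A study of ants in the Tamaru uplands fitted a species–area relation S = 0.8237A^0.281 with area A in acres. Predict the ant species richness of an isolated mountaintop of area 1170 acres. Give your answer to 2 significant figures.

S = 0.8237 × 1170^0.281 = 0.8237 × 7.28 ≈ 5.997

6.0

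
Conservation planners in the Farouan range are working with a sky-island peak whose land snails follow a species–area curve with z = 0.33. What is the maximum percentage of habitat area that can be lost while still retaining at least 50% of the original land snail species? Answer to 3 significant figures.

Need (A_new/A_old)^0.33 = 0.5, so A_new/A_old = 0.5^(1/0.33) = 0.5^3.03
ln(A_new/A_old) = ln 0.5 / 0.33 = -0.6931 / 0.33 = -2.1004
A_new/A_old = e^-2.1004 ≈ 0.1224
Fraction that can be lost = 1 − 0.1224 = 0.8776

87.8%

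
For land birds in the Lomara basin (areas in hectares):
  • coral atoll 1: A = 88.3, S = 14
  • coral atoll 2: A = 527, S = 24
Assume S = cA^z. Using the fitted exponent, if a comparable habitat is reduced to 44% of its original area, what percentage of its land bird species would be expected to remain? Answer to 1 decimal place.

78.1%

z = ln(24/14) / ln(527/88.3) = 0.5390 / 1.7865 = 0.3017
S_new/S_old = (A_new/A_old)^z = 0.44^0.3017 = exp(0.3017 × -0.8210) = 0.7806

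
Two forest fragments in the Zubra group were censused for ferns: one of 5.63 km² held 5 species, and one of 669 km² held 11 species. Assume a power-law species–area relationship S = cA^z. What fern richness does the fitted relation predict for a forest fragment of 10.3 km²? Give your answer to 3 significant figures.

z = ln(11/5) / ln(669/5.63) = 0.7885 / 4.7777 = 0.1650
c = 5 / 5.63^0.1650 = 5 / 1.33 = 3.759
S₃ = 3.759 × 10.3^0.1650 = 3.759 × 1.469 ≈ 5.524

5.52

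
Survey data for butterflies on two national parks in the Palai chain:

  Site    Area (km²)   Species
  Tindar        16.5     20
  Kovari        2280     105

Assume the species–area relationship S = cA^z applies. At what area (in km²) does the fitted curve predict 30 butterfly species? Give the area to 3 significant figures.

55.1 km²

z = ln(105/20) / ln(2280/16.5) = 1.6582 / 4.9286 = 0.3365
c = 20 / 16.5^0.3365 = 20 / 2.568 = 7.788
A = (30/7.788)^(1/0.3365) ⇒ ln A = ln(3.852)/0.3365 = 4.0085
A = e^4.0085 ≈ 55.06 km²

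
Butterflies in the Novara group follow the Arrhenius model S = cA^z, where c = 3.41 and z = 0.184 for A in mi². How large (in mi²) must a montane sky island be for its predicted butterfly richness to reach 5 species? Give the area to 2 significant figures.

5 = 3.41 × A^0.184  ⇒  A^0.184 = 5/3.41 = 1.466
ln A = ln(1.466) / 0.184 = 0.3827 / 0.184 = 2.0800
A = e^2.0800 ≈ 8.005 mi²

8.0 mi²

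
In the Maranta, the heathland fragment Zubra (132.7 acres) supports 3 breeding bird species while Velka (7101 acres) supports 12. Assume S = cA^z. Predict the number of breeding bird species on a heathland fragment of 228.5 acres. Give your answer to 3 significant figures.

z = ln(12/3) / ln(7101/132.7) = 1.3863 / 3.9799 = 0.3483
c = 3 / 132.7^0.3483 = 3 / 5.488 = 0.5466
S₃ = 0.5466 × 228.5^0.3483 = 0.5466 × 6.632 ≈ 3.625

3.63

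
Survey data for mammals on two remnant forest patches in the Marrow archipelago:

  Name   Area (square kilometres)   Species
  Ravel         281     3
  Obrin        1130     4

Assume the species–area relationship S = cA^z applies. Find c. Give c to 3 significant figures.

0.935

z = ln(S₂/S₁) / ln(A₂/A₁) = ln(4/3) / ln(1130/281) = 0.2877 / 1.3916 = 0.2067
c = S₁ / A₁^z = 3 / 281^0.2067 = 3 / 3.208 = 0.9352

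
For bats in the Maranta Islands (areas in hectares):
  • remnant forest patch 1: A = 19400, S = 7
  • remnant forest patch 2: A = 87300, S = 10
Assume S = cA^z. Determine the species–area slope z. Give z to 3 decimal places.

0.237

Taking logs: ln S = ln c + z ln A, so z = (ln S₂ − ln S₁)/(ln A₂ − ln A₁).
z = ln(10/7) / ln(87300/19400) = ln(1.429) / ln(4.5) = 0.3567 / 1.5041 = 0.2371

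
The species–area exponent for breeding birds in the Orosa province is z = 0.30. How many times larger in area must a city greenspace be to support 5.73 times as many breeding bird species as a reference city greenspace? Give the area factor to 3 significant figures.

337

(A₂/A₁)^0.3 = 5.73, so A₂/A₁ = 5.73^(1/0.3) = 5.73^3.333
ln(A₂/A₁) = ln 5.73 / 0.3 = 1.7457 / 0.3 = 5.8191
A₂/A₁ = e^5.8191 ≈ 336.7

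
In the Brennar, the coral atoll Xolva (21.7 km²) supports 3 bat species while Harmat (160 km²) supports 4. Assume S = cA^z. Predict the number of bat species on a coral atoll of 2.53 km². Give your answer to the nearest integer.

z = ln(4/3) / ln(160/21.7) = 0.2877 / 1.9979 = 0.1440
c = 3 / 21.7^0.1440 = 3 / 1.558 = 1.926
S₃ = 1.926 × 2.53^0.1440 = 1.926 × 1.143 ≈ 2.202

2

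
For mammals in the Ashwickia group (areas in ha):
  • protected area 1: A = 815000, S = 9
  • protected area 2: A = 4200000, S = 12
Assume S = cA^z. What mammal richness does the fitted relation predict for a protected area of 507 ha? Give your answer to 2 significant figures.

z = ln(12/9) / ln(4200000/815000) = 0.2877 / 1.6397 = 0.1755
c = 9 / 815000^0.1755 = 9 / 10.89 = 0.8262
S₃ = 0.8262 × 507^0.1755 = 0.8262 × 2.983 ≈ 2.464

2.5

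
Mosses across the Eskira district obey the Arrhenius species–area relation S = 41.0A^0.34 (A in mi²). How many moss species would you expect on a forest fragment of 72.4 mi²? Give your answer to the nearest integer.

176

S = 41 × 72.4^0.34
ln S = ln 41 + 0.34 × ln 72.4 = 3.7136 + 0.34 × 4.2822 = 5.1695
S = e^5.1695 ≈ 175.8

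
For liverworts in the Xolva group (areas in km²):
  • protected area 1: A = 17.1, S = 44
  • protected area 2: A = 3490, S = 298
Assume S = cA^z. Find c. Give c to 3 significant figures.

15.8

z = ln(S₂/S₁) / ln(A₂/A₁) = ln(298/44) / ln(3490/17.1) = 1.9129 / 5.3186 = 0.3597
c = S₁ / A₁^z = 44 / 17.1^0.3597 = 44 / 2.776 = 15.85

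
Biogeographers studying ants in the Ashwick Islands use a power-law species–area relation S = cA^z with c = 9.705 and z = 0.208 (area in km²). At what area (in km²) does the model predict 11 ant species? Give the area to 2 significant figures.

11 = 9.705 × A^0.208  ⇒  A^0.208 = 11/9.705 = 1.133
ln A = ln(1.133) / 0.208 = 0.1253 / 0.208 = 0.6022
A = e^0.6022 ≈ 1.826 km²

1.8 km²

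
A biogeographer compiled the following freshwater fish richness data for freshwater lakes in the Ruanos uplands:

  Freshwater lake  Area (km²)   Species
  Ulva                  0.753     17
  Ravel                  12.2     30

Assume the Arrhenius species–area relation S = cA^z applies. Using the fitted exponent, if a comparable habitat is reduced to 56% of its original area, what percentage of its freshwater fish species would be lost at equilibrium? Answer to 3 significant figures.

z = ln(30/17) / ln(12.2/0.753) = 0.5680 / 2.7851 = 0.2039
S_new/S_old = (A_new/A_old)^z = 0.56^0.2039 = exp(0.2039 × -0.5798) = 0.8885
Fraction lost = 1 − 0.8885 = 0.1115

11.2%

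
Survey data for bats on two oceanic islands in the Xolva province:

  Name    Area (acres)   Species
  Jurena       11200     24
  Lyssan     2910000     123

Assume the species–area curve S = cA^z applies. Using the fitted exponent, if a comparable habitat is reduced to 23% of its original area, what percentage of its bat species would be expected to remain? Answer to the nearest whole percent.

65%

z = ln(123/24) / ln(2910000/11200) = 1.6341 / 5.5600 = 0.2939
S_new/S_old = (A_new/A_old)^z = 0.23^0.2939 = exp(0.2939 × -1.4697) = 0.6492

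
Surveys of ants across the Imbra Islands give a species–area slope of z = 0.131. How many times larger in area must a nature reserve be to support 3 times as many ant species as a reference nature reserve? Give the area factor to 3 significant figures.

4390

(A₂/A₁)^0.131 = 3, so A₂/A₁ = 3^(1/0.131) = 3^7.634
ln(A₂/A₁) = ln 3 / 0.131 = 1.0986 / 0.131 = 8.3864
A₂/A₁ = e^8.3864 ≈ 4387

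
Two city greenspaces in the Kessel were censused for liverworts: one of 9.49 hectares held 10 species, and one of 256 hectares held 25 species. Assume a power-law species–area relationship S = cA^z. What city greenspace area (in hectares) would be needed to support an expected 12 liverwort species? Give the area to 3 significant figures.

z = ln(25/10) / ln(256/9.49) = 0.9163 / 3.2949 = 0.2781
c = 10 / 9.49^0.2781 = 10 / 1.87 = 5.348
A = (12/5.348)^(1/0.2781) ⇒ ln A = ln(2.244)/0.2781 = 2.9059
A = e^2.9059 ≈ 18.28 hectares

18.3 hectares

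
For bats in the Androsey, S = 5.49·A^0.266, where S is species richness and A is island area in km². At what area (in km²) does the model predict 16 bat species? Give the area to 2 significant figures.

16 = 5.49 × A^0.266  ⇒  A^0.266 = 16/5.49 = 2.914
ln A = ln(2.914) / 0.266 = 1.0697 / 0.266 = 4.0213
A = e^4.0213 ≈ 55.77 km²

56 km²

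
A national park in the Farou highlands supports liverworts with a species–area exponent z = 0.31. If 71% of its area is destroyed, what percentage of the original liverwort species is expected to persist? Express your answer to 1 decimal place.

68.1%

S_new/S_old = (A_new/A_old)^z = 0.29^0.31
= exp(0.31 × ln 0.29) = exp(0.31 × -1.2379) = exp(-0.3837) ≈ 0.6813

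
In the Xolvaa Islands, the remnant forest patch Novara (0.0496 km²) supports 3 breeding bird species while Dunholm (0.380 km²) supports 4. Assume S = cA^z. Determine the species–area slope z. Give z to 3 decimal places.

0.141

Taking logs: ln S = ln c + z ln A, so z = (ln S₂ − ln S₁)/(ln A₂ − ln A₁).
z = ln(4/3) / ln(0.38/0.0496) = ln(1.333) / ln(7.661) = 0.2877 / 2.0362 = 0.1413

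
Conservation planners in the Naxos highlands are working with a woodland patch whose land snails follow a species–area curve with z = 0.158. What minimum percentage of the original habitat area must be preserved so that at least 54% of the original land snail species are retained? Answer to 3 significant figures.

Need (A_new/A_old)^0.158 = 0.54, so A_new/A_old = 0.54^(1/0.158) = 0.54^6.329
ln(A_new/A_old) = ln 0.54 / 0.158 = -0.6162 / 0.158 = -3.8999
A_new/A_old = e^-3.8999 ≈ 0.02024

2.02%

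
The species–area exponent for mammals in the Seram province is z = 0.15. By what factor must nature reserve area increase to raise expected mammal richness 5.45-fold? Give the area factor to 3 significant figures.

(A₂/A₁)^0.15 = 5.45, so A₂/A₁ = 5.45^(1/0.15) = 5.45^6.667
ln(A₂/A₁) = ln 5.45 / 0.15 = 1.6956 / 0.15 = 11.3041
A₂/A₁ = e^11.3041 ≈ 81154

81200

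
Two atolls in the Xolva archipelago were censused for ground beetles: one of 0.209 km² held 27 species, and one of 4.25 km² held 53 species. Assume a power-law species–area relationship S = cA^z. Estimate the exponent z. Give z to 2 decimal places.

Taking logs: ln S = ln c + z ln A, so z = (ln S₂ − ln S₁)/(ln A₂ − ln A₁).
z = ln(53/27) / ln(4.25/0.209) = ln(1.963) / ln(20.33) = 0.6745 / 3.0123 = 0.2239

0.22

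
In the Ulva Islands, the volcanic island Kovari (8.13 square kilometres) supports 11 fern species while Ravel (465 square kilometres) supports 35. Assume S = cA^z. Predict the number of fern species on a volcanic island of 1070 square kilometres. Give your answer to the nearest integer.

z = ln(35/11) / ln(465/8.13) = 1.1575 / 4.0465 = 0.2860
c = 11 / 8.13^0.2860 = 11 / 1.821 = 6.04
S₃ = 6.04 × 1070^0.2860 = 6.04 × 7.354 ≈ 44.42

44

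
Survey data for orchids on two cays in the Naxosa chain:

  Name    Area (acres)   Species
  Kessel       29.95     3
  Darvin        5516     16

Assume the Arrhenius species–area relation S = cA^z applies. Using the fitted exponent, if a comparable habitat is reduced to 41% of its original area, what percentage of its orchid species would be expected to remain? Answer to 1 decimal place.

z = ln(16/3) / ln(5516/29.95) = 1.6740 / 5.2159 = 0.3209
S_new/S_old = (A_new/A_old)^z = 0.41^0.3209 = exp(0.3209 × -0.8916) = 0.7512

75.1%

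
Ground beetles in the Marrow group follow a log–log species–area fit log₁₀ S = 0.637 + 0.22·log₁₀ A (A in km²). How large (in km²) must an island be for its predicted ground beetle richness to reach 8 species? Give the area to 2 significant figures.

16 km²

8 = 4.335 × A^0.22  ⇒  A^0.22 = 8/4.335 = 1.845
ln A = ln(1.845) / 0.22 = 0.6127 / 0.22 = 2.7850
A = e^2.7850 ≈ 16.2 km²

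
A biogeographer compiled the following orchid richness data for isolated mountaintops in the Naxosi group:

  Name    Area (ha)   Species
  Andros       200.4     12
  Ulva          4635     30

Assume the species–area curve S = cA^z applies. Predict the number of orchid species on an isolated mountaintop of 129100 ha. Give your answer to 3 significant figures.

79.2

z = ln(30/12) / ln(4635/200.4) = 0.9163 / 3.1411 = 0.2917
c = 12 / 200.4^0.2917 = 12 / 4.693 = 2.557
S₃ = 2.557 × 129100^0.2917 = 2.557 × 30.97 ≈ 79.18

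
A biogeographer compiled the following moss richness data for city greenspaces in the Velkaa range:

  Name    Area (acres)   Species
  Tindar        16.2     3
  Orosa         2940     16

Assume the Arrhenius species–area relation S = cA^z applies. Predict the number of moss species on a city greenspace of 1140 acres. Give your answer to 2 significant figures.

12

z = ln(16/3) / ln(2940/16.2) = 1.6740 / 5.2012 = 0.3218
c = 3 / 16.2^0.3218 = 3 / 2.451 = 1.224
S₃ = 1.224 × 1140^0.3218 = 1.224 × 9.635 ≈ 11.8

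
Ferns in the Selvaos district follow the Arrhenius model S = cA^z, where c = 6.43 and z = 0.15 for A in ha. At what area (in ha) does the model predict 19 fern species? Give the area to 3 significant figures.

19 = 6.43 × A^0.15  ⇒  A^0.15 = 19/6.43 = 2.955
ln A = ln(2.955) / 0.15 = 1.0835 / 0.15 = 7.2231
A = e^7.2231 ≈ 1371 ha

1370 ha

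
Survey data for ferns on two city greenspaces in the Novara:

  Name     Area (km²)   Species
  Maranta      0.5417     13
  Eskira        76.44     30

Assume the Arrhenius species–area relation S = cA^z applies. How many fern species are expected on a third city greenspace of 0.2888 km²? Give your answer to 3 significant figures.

11.7

z = ln(30/13) / ln(76.44/0.5417) = 0.8362 / 4.9495 = 0.1690
c = 13 / 0.5417^0.1690 = 13 / 0.9016 = 14.42
S₃ = 14.42 × 0.2888^0.1690 = 14.42 × 0.8107 ≈ 11.69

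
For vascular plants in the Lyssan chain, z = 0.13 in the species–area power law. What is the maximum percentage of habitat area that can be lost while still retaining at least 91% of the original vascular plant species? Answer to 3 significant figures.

Need (A_new/A_old)^0.13 = 0.91, so A_new/A_old = 0.91^(1/0.13) = 0.91^7.692
ln(A_new/A_old) = ln 0.91 / 0.13 = -0.0943 / 0.13 = -0.7255
A_new/A_old = e^-0.7255 ≈ 0.4841
Fraction that can be lost = 1 − 0.4841 = 0.5159

51.6%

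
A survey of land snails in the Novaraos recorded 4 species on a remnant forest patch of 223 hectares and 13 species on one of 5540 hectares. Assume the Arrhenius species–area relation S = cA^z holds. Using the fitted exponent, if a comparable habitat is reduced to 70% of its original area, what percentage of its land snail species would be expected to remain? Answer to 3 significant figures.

87.7%

z = ln(13/4) / ln(5540/223) = 1.1787 / 3.2126 = 0.3669
S_new/S_old = (A_new/A_old)^z = 0.7^0.3669 = exp(0.3669 × -0.3567) = 0.8773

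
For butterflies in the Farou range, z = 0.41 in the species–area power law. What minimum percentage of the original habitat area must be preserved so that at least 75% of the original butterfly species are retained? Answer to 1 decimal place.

49.6%

Need (A_new/A_old)^0.41 = 0.75, so A_new/A_old = 0.75^(1/0.41) = 0.75^2.439
ln(A_new/A_old) = ln 0.75 / 0.41 = -0.2877 / 0.41 = -0.7017
A_new/A_old = e^-0.7017 ≈ 0.4958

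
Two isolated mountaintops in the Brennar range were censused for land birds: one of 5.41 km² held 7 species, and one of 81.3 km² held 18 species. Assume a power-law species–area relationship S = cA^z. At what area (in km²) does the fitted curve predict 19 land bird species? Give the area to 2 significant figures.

z = ln(18/7) / ln(81.3/5.41) = 0.9445 / 2.7099 = 0.3485
c = 7 / 5.41^0.3485 = 7 / 1.801 = 3.887
A = (19/3.887)^(1/0.3485) ⇒ ln A = ln(4.889)/0.3485 = 4.5533
A = e^4.5533 ≈ 94.94 km²

95 km²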